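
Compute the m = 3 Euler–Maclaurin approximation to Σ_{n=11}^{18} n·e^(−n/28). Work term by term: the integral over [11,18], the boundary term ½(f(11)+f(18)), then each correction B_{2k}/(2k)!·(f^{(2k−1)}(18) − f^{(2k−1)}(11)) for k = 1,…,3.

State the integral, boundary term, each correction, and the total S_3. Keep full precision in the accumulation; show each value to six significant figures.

S_3 ≈ 68.4485

∫_11^18 x·e^(−x/28) dx evaluates to 60.0217.
Boundary: ½(f(11) + f(18)) = ½(7.42638 + 9.46418) = 8.44528.
Integral + boundary = 68.4670.
Order-1 term: 1/12 · (0.187781 − 0.409897) = -0.0185097.
Running total after k=1: 68.4485.
Order-2 term: −1/720 · (0.00158081 − 0.00224509) = 9.22602e-07.
Running total after k=2: 68.4485.
Order-3 term: 1/30240 · (3.72718e-06 − 5.06039e-06) = -4.40876e-11.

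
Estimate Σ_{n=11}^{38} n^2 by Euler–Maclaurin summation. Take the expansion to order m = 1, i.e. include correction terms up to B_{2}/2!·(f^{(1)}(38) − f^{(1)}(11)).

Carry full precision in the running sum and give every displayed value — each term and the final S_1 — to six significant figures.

S_1 ≈ 18634.0

∫_11^38 x^2 dx evaluates to 17847.0.
Endpoint term: (f(11) + f(38))/2 = (121.000 + 1444.00)/2 = 782.500.
Running total after boundary: 18629.5.
Order-1 term: 1/12 · (76.0000 − 22.0000) = 4.50000.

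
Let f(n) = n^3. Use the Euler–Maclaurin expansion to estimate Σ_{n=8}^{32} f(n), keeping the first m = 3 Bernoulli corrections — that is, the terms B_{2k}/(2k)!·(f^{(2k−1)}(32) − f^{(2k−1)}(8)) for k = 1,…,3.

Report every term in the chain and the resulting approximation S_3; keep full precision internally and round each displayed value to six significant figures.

Integral: ∫_8^32 x^3 dx = 261120.
½[f(8) + f(32)] = ½[512.000 + 32768.0] = 16640.0.
Running total after boundary: 277760.
Correction k=1: B_{2}/2! · (f^{(1)}(32) − f^{(1)}(8)) = 1/12 · (3072.00 − 192.000) = 240.000.
Running total after k=1: 278000.
Correction k=2: B_{4}/4! · (f^{(3)}(32) − f^{(3)}(8)) = −1/720 · (6.00000 − 6.00000) = 0.00000.
Running total after k=2: 278000.
Correction k=3: B_{6}/6! · (f^{(5)}(32) − f^{(5)}(8)) = 1/30240 · (0.00000 − 0.00000) = 0.00000.

S_3 ≈ 278000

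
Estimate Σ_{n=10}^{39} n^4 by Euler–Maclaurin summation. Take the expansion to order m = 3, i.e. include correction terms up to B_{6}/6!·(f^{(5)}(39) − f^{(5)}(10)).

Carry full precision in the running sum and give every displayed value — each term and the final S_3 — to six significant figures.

∫_10^39 x^4 dx evaluates to 1.80248e+07.
Endpoint term: (f(10) + f(39))/2 = (10000.0 + 2.31344e+06)/2 = 1.16172e+06.
So far: 1.91866e+07.
Order-1 term: 1/12 · (237276 − 4000.00) = 19439.7.
Running total after k=1: 1.92060e+07.
Order-2 term: −1/720 · (936.000 − 240.000) = -0.966667.
Running total after k=2: 1.92060e+07.
Order-3 term: 1/30240 · (0.00000 − 0.00000) = 0.00000.

S_3 ≈ 1.92060e+07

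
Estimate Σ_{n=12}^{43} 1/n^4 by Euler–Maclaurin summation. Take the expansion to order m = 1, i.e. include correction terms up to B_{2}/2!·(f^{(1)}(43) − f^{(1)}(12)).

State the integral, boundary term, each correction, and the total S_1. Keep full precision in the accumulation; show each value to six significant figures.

∫_12^43 1/x^4 dx evaluates to 0.000188709.
Endpoint term: (f(12) + f(43))/2 = (4.82253e-05 + 2.92500e-07)/2 = 2.42589e-05.
Running total after boundary: 0.000212968.
Correction k=1: B_{2}/2! · (f^{(1)}(43) − f^{(1)}(12)) = 1/12 · (-2.72093e-08 − (-1.60751e-05)) = 1.33732e-06.

S_1 ≈ 0.000214305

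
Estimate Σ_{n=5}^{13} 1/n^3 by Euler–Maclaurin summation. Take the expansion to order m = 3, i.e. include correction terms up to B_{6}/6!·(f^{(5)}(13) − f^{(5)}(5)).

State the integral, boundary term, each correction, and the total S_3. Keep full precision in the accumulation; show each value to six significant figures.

S_3 ≈ 0.0216551

Integral: ∫_5^13 1/x^3 dx = 0.0170414.
Endpoint term: (f(5) + f(13))/2 = (0.00800000 + 0.000455166)/2 = 0.00422758.
Integral + boundary = 0.0212690.
Correction k=1: B_{2}/2! · (f^{(1)}(13) − f^{(1)}(5)) = 1/12 · (-0.000105038 − (-0.00480000)) = 0.000391247.
After k=1: 0.0216602.
Correction k=2: B_{4}/4! · (f^{(3)}(13) − f^{(3)}(5)) = −1/720 · (-1.24306e-05 − (-0.00384000)) = -5.31607e-06.
After k=2: 0.0216549.
Correction k=3: B_{6}/6! · (f^{(5)}(13) − f^{(5)}(5)) = 1/30240 · (-3.08925e-06 − (-0.00645120)) = 2.13231e-07.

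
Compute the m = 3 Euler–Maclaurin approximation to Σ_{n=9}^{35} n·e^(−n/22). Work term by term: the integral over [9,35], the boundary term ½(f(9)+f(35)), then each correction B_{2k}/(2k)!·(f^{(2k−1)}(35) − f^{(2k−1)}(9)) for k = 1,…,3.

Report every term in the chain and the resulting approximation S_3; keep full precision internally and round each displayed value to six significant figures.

Integral: ∫_9^35 x·e^(−x/22) dx = 197.531.
½[f(9) + f(35)] = ½[5.97828 + 7.13091] = 6.55460.
So far: 204.085.
Correction k=1: B_{2}/2! · (f^{(1)}(35) − f^{(1)}(9)) = 1/12 · (-0.120392 − 0.392514) = -0.0427421.
After k=1: 204.043.
Correction k=2: B_{4}/4! · (f^{(3)}(35) − f^{(3)}(9)) = −1/720 · (0.000593158 − 0.00355583) = 4.11482e-06.
After k=2: 204.043.
Correction k=3: B_{6}/6! · (f^{(5)}(35) − f^{(5)}(9)) = 1/30240 · (2.96500e-06 − 1.30179e-05) = -3.32438e-10.

S_3 ≈ 204.043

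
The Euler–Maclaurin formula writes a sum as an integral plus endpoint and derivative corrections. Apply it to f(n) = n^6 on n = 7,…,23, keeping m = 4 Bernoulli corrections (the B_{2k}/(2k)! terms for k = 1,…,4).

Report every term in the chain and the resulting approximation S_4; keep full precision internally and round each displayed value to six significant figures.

The integral term ∫_7^23 x^6 dx = 4.86286e+08.
Endpoint term: (f(7) + f(23))/2 = (117649 + 1.48036e+08)/2 = 7.40768e+07.
Integral + boundary = 5.60363e+08.
k=1: B_{2}/(2)! × [f^{(1)}(23) − f^{(1)}(7)] = 1/12 × (3.86181e+07 − 100842) = 3.20977e+06.
After k=1: 5.63573e+08.
k=2: B_{4}/(4)! × [f^{(3)}(23) − f^{(3)}(7)] = −1/720 × (1.46004e+06 − 41160.0) = -1970.67.
After k=2: 5.63571e+08.
k=3: B_{6}/(6)! × [f^{(5)}(23) − f^{(5)}(7)] = 1/30240 × (16560.0 − 5040.00) = 0.380952.
After k=3: 5.63571e+08.
k=4: B_{8}/(8)! × [f^{(7)}(23) − f^{(7)}(7)] = −1/1209600 × (0.00000 − 0.00000) = 0.00000.

S_4 ≈ 5.63571e+08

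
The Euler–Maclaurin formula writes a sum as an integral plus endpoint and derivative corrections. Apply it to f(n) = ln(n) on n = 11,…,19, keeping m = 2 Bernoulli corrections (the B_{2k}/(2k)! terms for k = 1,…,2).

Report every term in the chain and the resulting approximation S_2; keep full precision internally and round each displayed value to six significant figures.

The integral term ∫_11^19 ln(x) dx = 21.5675.
Boundary: ½(f(11) + f(19)) = ½(2.39790 + 2.94444) = 2.67117.
Integral + boundary = 24.2387.
Correction k=1: B_{2}/2! · (f^{(1)}(19) − f^{(1)}(11)) = 1/12 · (0.0526316 − 0.0909091) = -0.00318979.
Partial sum through k=1: 24.2355.
Correction k=2: B_{4}/4! · (f^{(3)}(19) − f^{(3)}(11)) = −1/720 · (0.000291588 − 0.00150263) = 1.68200e-06.

S_2 ≈ 24.2355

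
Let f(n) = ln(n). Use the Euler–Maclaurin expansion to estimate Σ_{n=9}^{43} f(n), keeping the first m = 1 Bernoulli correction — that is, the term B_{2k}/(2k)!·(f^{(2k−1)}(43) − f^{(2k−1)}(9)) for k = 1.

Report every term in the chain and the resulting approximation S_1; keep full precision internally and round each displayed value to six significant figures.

S_1 ≈ 110.928

The integral term ∫_9^43 ln(x) dx = 107.957.
Boundary: ½(f(9) + f(43)) = ½(2.19722 + 3.76120) = 2.97921.
Integral + boundary = 110.936.
Order-1 term: 1/12 · (0.0232558 − 0.111111) = -0.00732127.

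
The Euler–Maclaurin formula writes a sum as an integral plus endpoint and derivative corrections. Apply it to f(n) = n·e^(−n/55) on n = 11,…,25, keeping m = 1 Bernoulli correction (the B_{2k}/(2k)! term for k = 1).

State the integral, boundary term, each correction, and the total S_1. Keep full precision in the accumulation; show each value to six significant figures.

Integral: ∫_11^25 x·e^(−x/55) dx = 179.152.
Boundary: ½(f(11) + f(25)) = ½(9.00604 + 15.8684) = 12.4372.
So far: 191.590.
k=1: B_{2}/(2)! × [f^{(1)}(25) − f^{(1)}(11)] = 1/12 × (0.346220 − 0.654985) = -0.0257304.

S_1 ≈ 191.564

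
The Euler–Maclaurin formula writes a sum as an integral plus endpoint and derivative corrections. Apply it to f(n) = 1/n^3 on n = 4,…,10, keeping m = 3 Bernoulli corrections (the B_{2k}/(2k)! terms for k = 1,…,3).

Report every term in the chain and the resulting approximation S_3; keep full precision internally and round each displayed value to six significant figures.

The integral term ∫_4^10 1/x^3 dx = 0.0262500.
½[f(4) + f(10)] = ½[0.0156250 + 0.00100000] = 0.00831250.
So far: 0.0345625.
Order-1 term: 1/12 · (-0.000300000 − (-0.0117188)) = 0.000951563.
Running total after k=1: 0.0355141.
Order-2 term: −1/720 · (-6.00000e-05 − (-0.0146484)) = -2.02617e-05.
Running total after k=2: 0.0354938.
Order-3 term: 1/30240 · (-2.52000e-05 − (-0.0384521)) = 1.27073e-06.

S_3 ≈ 0.0354951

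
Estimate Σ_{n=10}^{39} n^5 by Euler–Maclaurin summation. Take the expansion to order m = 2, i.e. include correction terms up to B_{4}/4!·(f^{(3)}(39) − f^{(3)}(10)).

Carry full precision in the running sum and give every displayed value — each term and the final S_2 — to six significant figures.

S_2 ≈ 6.32412e+08

The integral term ∫_10^39 x^5 dx = 5.86291e+08.
Boundary: ½(f(10) + f(39)) = ½(100000 + 9.02242e+07) = 4.51621e+07.
Running total after boundary: 6.31453e+08.
k=1: B_{2}/(2)! × [f^{(1)}(39) − f^{(1)}(10)] = 1/12 × (1.15672e+07 − 50000.0) = 959767.
Partial sum through k=1: 6.32412e+08.
k=2: B_{4}/(4)! × [f^{(3)}(39) − f^{(3)}(10)] = −1/720 × (91260.0 − 6000.00) = -118.417.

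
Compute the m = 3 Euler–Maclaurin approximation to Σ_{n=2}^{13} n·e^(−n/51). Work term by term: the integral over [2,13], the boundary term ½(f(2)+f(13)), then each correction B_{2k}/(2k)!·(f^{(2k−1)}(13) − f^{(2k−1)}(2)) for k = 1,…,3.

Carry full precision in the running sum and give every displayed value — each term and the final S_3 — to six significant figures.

∫_2^13 x·e^(−x/51) dx evaluates to 69.4761.
Boundary: ½(f(2) + f(13)) = ½(1.92309 + 10.0749) = 5.99899.
Integral + boundary = 75.4751.
k=1: B_{2}/(2)! × [f^{(1)}(13) − f^{(1)}(2)] = 1/12 × (0.577445 − 0.923836) = -0.0288659.
Partial sum through k=1: 75.4462.
k=2: B_{4}/(4)! × [f^{(3)}(13) − f^{(3)}(2)] = −1/720 × (0.000817928 − 0.00109455) = 3.84196e-07.
Partial sum through k=2: 75.4462.
k=3: B_{6}/(6)! × [f^{(5)}(13) − f^{(5)}(2)] = 1/30240 × (5.43578e-07 − 7.05080e-07) = -5.34068e-12.

S_3 ≈ 75.4462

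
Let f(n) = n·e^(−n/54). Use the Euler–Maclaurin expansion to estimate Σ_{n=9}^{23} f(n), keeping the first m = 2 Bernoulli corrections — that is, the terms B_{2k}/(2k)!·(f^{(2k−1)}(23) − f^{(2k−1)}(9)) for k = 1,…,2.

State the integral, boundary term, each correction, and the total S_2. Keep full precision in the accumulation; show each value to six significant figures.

∫_9^23 x·e^(−x/54) dx evaluates to 163.872.
½[f(9) + f(23)] = ½[7.61834 + 15.0228] = 11.3206.
So far: 175.192.
Order-1 term: 1/12 · (0.374965 − 0.705401) = -0.0275364.
After k=1: 175.165.
Order-2 term: −1/720 · (0.000576576 − 0.000822485) = 3.41540e-07.

S_2 ≈ 175.165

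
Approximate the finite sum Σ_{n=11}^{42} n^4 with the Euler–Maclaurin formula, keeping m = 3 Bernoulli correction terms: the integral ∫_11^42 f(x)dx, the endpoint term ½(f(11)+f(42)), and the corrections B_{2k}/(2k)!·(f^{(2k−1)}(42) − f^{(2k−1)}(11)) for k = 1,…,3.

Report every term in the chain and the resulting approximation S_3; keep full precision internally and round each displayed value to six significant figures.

Integral: ∫_11^42 x^4 dx = 2.61060e+07.
½[f(11) + f(42)] = ½[14641.0 + 3.11170e+06] = 1.56317e+06.
So far: 2.76692e+07.
Correction k=1: B_{2}/2! · (f^{(1)}(42) − f^{(1)}(11)) = 1/12 · (296352 − 5324.00) = 24252.3.
Partial sum through k=1: 2.76935e+07.
Correction k=2: B_{4}/4! · (f^{(3)}(42) − f^{(3)}(11)) = −1/720 · (1008.00 − 264.000) = -1.03333.
Partial sum through k=2: 2.76935e+07.
Correction k=3: B_{6}/6! · (f^{(5)}(42) − f^{(5)}(11)) = 1/30240 · (0.00000 − 0.00000) = 0.00000.

S_3 ≈ 2.76935e+07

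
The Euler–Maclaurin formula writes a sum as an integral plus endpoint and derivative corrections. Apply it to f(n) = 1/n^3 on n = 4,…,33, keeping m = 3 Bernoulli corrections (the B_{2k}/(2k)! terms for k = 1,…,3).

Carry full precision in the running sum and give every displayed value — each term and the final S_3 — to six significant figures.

∫_4^33 1/x^3 dx evaluates to 0.0307909.
½[f(4) + f(33)] = ½[0.0156250 + 2.78265e-05] = 0.00782641.
So far: 0.0386173.
k=1: B_{2}/(2)! × [f^{(1)}(33) − f^{(1)}(4)] = 1/12 × (-2.52968e-06 − (-0.0117188)) = 0.000976352.
Running total after k=1: 0.0395936.
k=2: B_{4}/(4)! × [f^{(3)}(33) − f^{(3)}(4)] = −1/720 × (-4.64588e-08 − (-0.0146484)) = -2.03450e-05.
Running total after k=2: 0.0395733.
k=3: B_{6}/(6)! × [f^{(5)}(33) − f^{(5)}(4)] = 1/30240 × (-1.79180e-09 − (-0.0384521)) = 1.27157e-06.

S_3 ≈ 0.0395746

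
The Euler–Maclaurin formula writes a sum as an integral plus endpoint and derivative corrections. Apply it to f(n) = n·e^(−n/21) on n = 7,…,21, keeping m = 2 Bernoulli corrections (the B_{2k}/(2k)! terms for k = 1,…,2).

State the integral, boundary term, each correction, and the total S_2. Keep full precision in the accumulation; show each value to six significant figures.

S_2 ≈ 103.182

The integral term ∫_7^21 x·e^(−x/21) dx = 96.8507.
Boundary: ½(f(7) + f(21)) = ½(5.01572 + 7.72547) = 6.37059.
Running total after boundary: 103.221.
Order-1 term: 1/12 · (0.00000 − 0.477688) = -0.0398073.
Running total after k=1: 103.182.
Order-2 term: −1/720 · (0.00166839 − 0.00433277) = 3.70053e-06.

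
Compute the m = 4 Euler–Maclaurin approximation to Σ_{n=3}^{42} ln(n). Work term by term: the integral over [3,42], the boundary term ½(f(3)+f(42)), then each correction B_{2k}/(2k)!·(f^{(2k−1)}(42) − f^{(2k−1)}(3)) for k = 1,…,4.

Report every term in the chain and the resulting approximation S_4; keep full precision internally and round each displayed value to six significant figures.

Integral: ∫_3^42 ln(x) dx = 114.686.
Endpoint term: (f(3) + f(42))/2 = (1.09861 + 3.73767)/2 = 2.41814.
Running total after boundary: 117.104.
k=1: B_{2}/(2)! × [f^{(1)}(42) − f^{(1)}(3)] = 1/12 × (0.0238095 − 0.333333) = -0.0257937.
After k=1: 117.079.
k=2: B_{4}/(4)! × [f^{(3)}(42) − f^{(3)}(3)] = −1/720 × (2.69949e-05 − 0.0740741) = 0.000102843.
After k=2: 117.079.
k=3: B_{6}/(6)! × [f^{(5)}(42) − f^{(5)}(3)] = 1/30240 × (1.83639e-07 − 0.0987654) = -3.26605e-06.
After k=3: 117.079.
k=4: B_{8}/(8)! × [f^{(7)}(42) − f^{(7)}(3)] = −1/1209600 × (3.12311e-09 − 0.329218) = 2.72171e-07.

S_4 ≈ 117.079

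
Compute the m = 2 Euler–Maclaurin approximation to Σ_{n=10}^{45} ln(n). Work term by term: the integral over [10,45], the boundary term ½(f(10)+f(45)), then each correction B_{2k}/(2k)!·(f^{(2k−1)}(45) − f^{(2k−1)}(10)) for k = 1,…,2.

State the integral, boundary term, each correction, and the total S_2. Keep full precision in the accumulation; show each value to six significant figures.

∫_10^45 ln(x) dx evaluates to 113.274.
Endpoint term: (f(10) + f(45))/2 = (2.30259 + 3.80666)/2 = 3.05462.
Integral + boundary = 116.329.
Correction k=1: B_{2}/2! · (f^{(1)}(45) − f^{(1)}(10)) = 1/12 · (0.0222222 − 0.100000) = -0.00648148.
Running total after k=1: 116.322.
Correction k=2: B_{4}/4! · (f^{(3)}(45) − f^{(3)}(10)) = −1/720 · (2.19479e-05 − 0.00200000) = 2.74729e-06.

S_2 ≈ 116.322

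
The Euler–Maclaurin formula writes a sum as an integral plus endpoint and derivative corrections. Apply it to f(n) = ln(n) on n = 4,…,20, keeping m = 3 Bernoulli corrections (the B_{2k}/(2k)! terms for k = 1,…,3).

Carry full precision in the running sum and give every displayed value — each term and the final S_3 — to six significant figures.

The integral term ∫_4^20 ln(x) dx = 38.3695.
½[f(4) + f(20)] = ½[1.38629 + 2.99573] = 2.19101.
So far: 40.5605.
Order-1 term: 1/12 · (0.0500000 − 0.250000) = -0.0166667.
Partial sum through k=1: 40.5438.
Order-2 term: −1/720 · (0.000250000 − 0.0312500) = 4.30556e-05.
Partial sum through k=2: 40.5439.
Order-3 term: 1/30240 · (7.50000e-06 − 0.0234375) = -7.74802e-07.

S_3 ≈ 40.5439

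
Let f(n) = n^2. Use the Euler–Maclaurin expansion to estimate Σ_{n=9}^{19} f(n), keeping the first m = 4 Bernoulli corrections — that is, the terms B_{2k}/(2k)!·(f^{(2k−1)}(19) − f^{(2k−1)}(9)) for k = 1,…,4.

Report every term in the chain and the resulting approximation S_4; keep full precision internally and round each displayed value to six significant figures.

S_4 ≈ 2266.00

∫_9^19 x^2 dx evaluates to 2043.33.
Endpoint term: (f(9) + f(19))/2 = (81.0000 + 361.000)/2 = 221.000.
Running total after boundary: 2264.33.
Order-1 term: 1/12 · (38.0000 − 18.0000) = 1.66667.
Running total after k=1: 2266.00.
Order-2 term: −1/720 · (0.00000 − 0.00000) = 0.00000.
Running total after k=2: 2266.00.
Order-3 term: 1/30240 · (0.00000 − 0.00000) = 0.00000.
Running total after k=3: 2266.00.
Order-4 term: −1/1209600 · (0.00000 − 0.00000) = 0.00000.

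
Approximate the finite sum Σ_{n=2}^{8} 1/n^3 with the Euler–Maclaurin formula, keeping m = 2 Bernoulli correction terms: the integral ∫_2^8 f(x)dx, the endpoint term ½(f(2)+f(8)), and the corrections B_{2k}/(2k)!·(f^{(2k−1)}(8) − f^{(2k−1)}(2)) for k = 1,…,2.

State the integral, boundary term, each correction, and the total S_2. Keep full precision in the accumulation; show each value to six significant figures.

S_2 ≈ 0.194926

The integral term ∫_2^8 1/x^3 dx = 0.117188.
Boundary: ½(f(2) + f(8)) = ½(0.125000 + 0.00195312) = 0.0634766.
Running total after boundary: 0.180664.
k=1: B_{2}/(2)! × [f^{(1)}(8) − f^{(1)}(2)] = 1/12 × (-0.000732422 − (-0.187500)) = 0.0155640.
Running total after k=1: 0.196228.
k=2: B_{4}/(4)! × [f^{(3)}(8) − f^{(3)}(2)] = −1/720 × (-0.000228882 − (-0.937500)) = -0.00130177.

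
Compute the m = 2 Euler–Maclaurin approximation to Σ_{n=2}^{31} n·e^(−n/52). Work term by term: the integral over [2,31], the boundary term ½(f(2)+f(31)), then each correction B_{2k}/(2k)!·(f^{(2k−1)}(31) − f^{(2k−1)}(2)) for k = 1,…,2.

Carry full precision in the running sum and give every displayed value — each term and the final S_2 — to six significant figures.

Integral: ∫_2^31 x·e^(−x/52) dx = 324.252.
½[f(2) + f(31)] = ½[1.92454 + 17.0787] = 9.50163.
So far: 333.753.
Order-1 term: 1/12 · (0.222490 − 0.925258) = -0.0585641.
Partial sum through k=1: 333.695.
Order-2 term: −1/720 · (0.000489772 − 0.00105392) = 7.83537e-07.

S_2 ≈ 333.695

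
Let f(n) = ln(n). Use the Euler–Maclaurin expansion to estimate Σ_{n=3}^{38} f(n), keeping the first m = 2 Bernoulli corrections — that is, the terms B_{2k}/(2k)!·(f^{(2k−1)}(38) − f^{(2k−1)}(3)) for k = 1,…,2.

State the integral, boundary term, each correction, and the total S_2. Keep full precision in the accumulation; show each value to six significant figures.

The integral term ∫_3^38 ln(x) dx = 99.9324.
Endpoint term: (f(3) + f(38))/2 = (1.09861 + 3.63759)/2 = 2.36810.
Running total after boundary: 102.301.
k=1: B_{2}/(2)! × [f^{(1)}(38) − f^{(1)}(3)] = 1/12 × (0.0263158 − 0.333333) = -0.0255848.
Running total after k=1: 102.275.
k=2: B_{4}/(4)! × [f^{(3)}(38) − f^{(3)}(3)] = −1/720 × (3.64485e-05 − 0.0740741) = 0.000102830.

S_2 ≈ 102.275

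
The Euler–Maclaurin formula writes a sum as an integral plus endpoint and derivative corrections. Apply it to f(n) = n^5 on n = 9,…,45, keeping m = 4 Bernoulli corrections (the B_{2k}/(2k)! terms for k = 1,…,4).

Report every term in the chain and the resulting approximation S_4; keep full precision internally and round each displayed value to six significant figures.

S_4 ≈ 1.47787e+09

∫_9^45 x^5 dx evaluates to 1.38387e+09.
½[f(9) + f(45)] = ½[59049.0 + 1.84528e+08] = 9.22936e+07.
So far: 1.47617e+09.
k=1: B_{2}/(2)! × [f^{(1)}(45) − f^{(1)}(9)] = 1/12 × (2.05031e+07 − 32805.0) = 1.70586e+06.
Partial sum through k=1: 1.47787e+09.
k=2: B_{4}/(4)! × [f^{(3)}(45) − f^{(3)}(9)] = −1/720 × (121500 − 4860.00) = -162.000.
Partial sum through k=2: 1.47787e+09.
k=3: B_{6}/(6)! × [f^{(5)}(45) − f^{(5)}(9)] = 1/30240 × (120.000 − 120.000) = 0.00000.
Partial sum through k=3: 1.47787e+09.
k=4: B_{8}/(8)! × [f^{(7)}(45) − f^{(7)}(9)] = −1/1209600 × (0.00000 − 0.00000) = 0.00000.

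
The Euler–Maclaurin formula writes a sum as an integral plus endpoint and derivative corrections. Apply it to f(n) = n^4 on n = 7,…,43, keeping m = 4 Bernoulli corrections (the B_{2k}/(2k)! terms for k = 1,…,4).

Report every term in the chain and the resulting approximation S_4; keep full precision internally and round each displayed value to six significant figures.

S_4 ≈ 3.11353e+07

∫_7^43 x^4 dx evaluates to 2.93983e+07.
Endpoint term: (f(7) + f(43))/2 = (2401.00 + 3.41880e+06)/2 = 1.71060e+06.
So far: 3.11089e+07.
Correction k=1: B_{2}/2! · (f^{(1)}(43) − f^{(1)}(7)) = 1/12 · (318028 − 1372.00) = 26388.0.
Running total after k=1: 3.11353e+07.
Correction k=2: B_{4}/4! · (f^{(3)}(43) − f^{(3)}(7)) = −1/720 · (1032.00 − 168.000) = -1.20000.
Running total after k=2: 3.11353e+07.
Correction k=3: B_{6}/6! · (f^{(5)}(43) − f^{(5)}(7)) = 1/30240 · (0.00000 − 0.00000) = 0.00000.
Running total after k=3: 3.11353e+07.
Correction k=4: B_{8}/8! · (f^{(7)}(43) − f^{(7)}(7)) = −1/1209600 · (0.00000 − 0.00000) = 0.00000.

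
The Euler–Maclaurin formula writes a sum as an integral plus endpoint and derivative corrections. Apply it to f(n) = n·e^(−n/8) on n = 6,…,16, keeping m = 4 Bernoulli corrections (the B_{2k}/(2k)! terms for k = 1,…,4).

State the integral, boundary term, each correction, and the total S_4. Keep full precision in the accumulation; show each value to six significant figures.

S_4 ≈ 29.3994

The integral term ∫_6^16 x·e^(−x/8) dx = 26.9207.
Boundary: ½(f(6) + f(16)) = ½(2.83420 + 2.16536) = 2.49978.
Integral + boundary = 29.4205.
Order-1 term: 1/12 · (-0.135335 − 0.118092) = -0.0211189.
Partial sum through k=1: 29.3993.
Order-2 term: −1/720 · (0.00211461 − 0.0166066) = 2.01278e-05.
Partial sum through k=2: 29.3994.
Order-3 term: 1/30240 · (9.91225e-05 − 0.000490126) = -1.29300e-08.
Partial sum through k=3: 29.3994.
Order-4 term: −1/1209600 · (2.58132e-06 − 1.12621e-05) = 7.17657e-12.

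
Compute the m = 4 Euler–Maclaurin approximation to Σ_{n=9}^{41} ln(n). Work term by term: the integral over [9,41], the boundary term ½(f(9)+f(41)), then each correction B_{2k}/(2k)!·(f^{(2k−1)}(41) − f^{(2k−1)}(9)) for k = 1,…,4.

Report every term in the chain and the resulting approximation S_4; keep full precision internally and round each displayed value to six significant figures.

S_4 ≈ 103.430

Integral: ∫_9^41 ln(x) dx = 100.481.
Boundary: ½(f(9) + f(41)) = ½(2.19722 + 3.71357) = 2.95540.
Running total after boundary: 103.437.
Order-1 term: 1/12 · (0.0243902 − 0.111111) = -0.00722674.
Running total after k=1: 103.430.
Order-2 term: −1/720 · (2.90187e-05 − 0.00274348) = 3.77009e-06.
Running total after k=2: 103.430.
Order-3 term: 1/30240 · (2.07153e-07 − 0.000406442) = -1.34337e-08.
Running total after k=3: 103.430.
Order-4 term: −1/1209600 · (3.69697e-09 − 0.000150534) = 1.24446e-10.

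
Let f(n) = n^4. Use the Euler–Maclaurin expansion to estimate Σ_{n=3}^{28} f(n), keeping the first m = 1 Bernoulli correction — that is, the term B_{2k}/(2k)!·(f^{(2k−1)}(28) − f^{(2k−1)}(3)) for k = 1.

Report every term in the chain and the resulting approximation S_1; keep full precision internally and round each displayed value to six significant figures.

Integral: ∫_3^28 x^4 dx = 3.44202e+06.
½[f(3) + f(28)] = ½[81.0000 + 614656] = 307368.
Running total after boundary: 3.74939e+06.
k=1: B_{2}/(2)! × [f^{(1)}(28) − f^{(1)}(3)] = 1/12 × (87808.0 − 108.000) = 7308.33.

S_1 ≈ 3.75670e+06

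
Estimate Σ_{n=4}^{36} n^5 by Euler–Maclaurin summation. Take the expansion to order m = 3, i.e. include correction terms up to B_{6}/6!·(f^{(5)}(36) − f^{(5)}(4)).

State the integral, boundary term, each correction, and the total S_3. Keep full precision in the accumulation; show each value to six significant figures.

S_3 ≈ 3.93730e+08

Integral: ∫_4^36 x^5 dx = 3.62796e+08.
½[f(4) + f(36)] = ½[1024.00 + 6.04662e+07] = 3.02336e+07.
Running total after boundary: 3.93030e+08.
Correction k=1: B_{2}/2! · (f^{(1)}(36) − f^{(1)}(4)) = 1/12 · (8.39808e+06 − 1280.00) = 699733.
After k=1: 3.93730e+08.
Correction k=2: B_{4}/4! · (f^{(3)}(36) − f^{(3)}(4)) = −1/720 · (77760.0 − 960.000) = -106.667.
After k=2: 3.93730e+08.
Correction k=3: B_{6}/6! · (f^{(5)}(36) − f^{(5)}(4)) = 1/30240 · (120.000 − 120.000) = 0.00000.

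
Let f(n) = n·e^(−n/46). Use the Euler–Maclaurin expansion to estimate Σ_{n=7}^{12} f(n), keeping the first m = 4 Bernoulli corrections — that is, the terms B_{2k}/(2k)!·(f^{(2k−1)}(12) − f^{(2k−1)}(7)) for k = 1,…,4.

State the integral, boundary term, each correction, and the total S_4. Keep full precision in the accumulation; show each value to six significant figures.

Integral: ∫_7^12 x·e^(−x/46) dx = 38.4717.
Endpoint term: (f(7) + f(12))/2 = (6.01187 + 9.24458)/2 = 7.62822.
Running total after boundary: 46.0999.
k=1: B_{2}/(2)! × [f^{(1)}(12) − f^{(1)}(7)] = 1/12 × (0.569412 − 0.728146) = -0.0132278.
Partial sum through k=1: 46.0867.
k=2: B_{4}/(4)! × [f^{(3)}(12) − f^{(3)}(7)] = −1/720 × (0.000997247 − 0.00115587) = 2.20311e-07.
Partial sum through k=2: 46.0867.
k=3: B_{6}/(6)! × [f^{(5)}(12) − f^{(5)}(7)] = 1/30240 × (8.15405e-07 − 9.29881e-07) = -3.78560e-12.
Partial sum through k=3: 46.0867.
k=4: B_{8}/(8)! × [f^{(7)}(12) − f^{(7)}(7)] = −1/1209600 × (5.47977e-10 − 6.20751e-10) = 6.01634e-17.

S_4 ≈ 46.0867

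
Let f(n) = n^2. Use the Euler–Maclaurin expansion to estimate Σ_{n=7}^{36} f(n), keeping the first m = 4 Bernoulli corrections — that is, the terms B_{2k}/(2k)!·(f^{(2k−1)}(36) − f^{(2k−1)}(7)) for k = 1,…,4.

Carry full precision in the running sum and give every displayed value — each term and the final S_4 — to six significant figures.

S_4 ≈ 16115.0

The integral term ∫_7^36 x^2 dx = 15437.7.
½[f(7) + f(36)] = ½[49.0000 + 1296.00] = 672.500.
Integral + boundary = 16110.2.
Order-1 term: 1/12 · (72.0000 − 14.0000) = 4.83333.
After k=1: 16115.0.
Order-2 term: −1/720 · (0.00000 − 0.00000) = 0.00000.
After k=2: 16115.0.
Order-3 term: 1/30240 · (0.00000 − 0.00000) = 0.00000.
After k=3: 16115.0.
Order-4 term: −1/1209600 · (0.00000 − 0.00000) = 0.00000.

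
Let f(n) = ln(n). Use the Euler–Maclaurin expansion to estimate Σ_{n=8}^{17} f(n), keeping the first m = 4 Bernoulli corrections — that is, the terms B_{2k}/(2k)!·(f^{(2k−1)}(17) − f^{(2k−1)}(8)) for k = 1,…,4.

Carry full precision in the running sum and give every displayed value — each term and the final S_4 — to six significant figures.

S_4 ≈ 24.9799

Integral: ∫_8^17 ln(x) dx = 22.5291.
½[f(8) + f(17)] = ½[2.07944 + 2.83321] = 2.45633.
Running total after boundary: 24.9854.
Order-1 term: 1/12 · (0.0588235 − 0.125000) = -0.00551471.
Partial sum through k=1: 24.9799.
Order-2 term: −1/720 · (0.000407083 − 0.00390625) = 4.85995e-06.
Partial sum through k=2: 24.9799.
Order-3 term: 1/30240 · (1.69031e-05 − 0.000732422) = -2.36613e-08.
Partial sum through k=3: 24.9799.
Order-4 term: −1/1209600 · (1.75465e-06 − 0.000343323) = 2.82381e-10.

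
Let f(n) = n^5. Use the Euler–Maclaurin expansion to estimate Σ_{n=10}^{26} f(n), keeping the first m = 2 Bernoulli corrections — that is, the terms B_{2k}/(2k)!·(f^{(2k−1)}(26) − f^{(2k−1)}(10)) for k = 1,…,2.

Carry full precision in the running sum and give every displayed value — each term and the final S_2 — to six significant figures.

∫_10^26 x^5 dx evaluates to 5.13193e+07.
½[f(10) + f(26)] = ½[100000 + 1.18814e+07] = 5.99069e+06.
Integral + boundary = 5.73100e+07.
Correction k=1: B_{2}/2! · (f^{(1)}(26) − f^{(1)}(10)) = 1/12 · (2.28488e+06 − 50000.0) = 186240.
After k=1: 5.74962e+07.
Correction k=2: B_{4}/4! · (f^{(3)}(26) − f^{(3)}(10)) = −1/720 · (40560.0 − 6000.00) = -48.0000.

S_2 ≈ 5.74962e+07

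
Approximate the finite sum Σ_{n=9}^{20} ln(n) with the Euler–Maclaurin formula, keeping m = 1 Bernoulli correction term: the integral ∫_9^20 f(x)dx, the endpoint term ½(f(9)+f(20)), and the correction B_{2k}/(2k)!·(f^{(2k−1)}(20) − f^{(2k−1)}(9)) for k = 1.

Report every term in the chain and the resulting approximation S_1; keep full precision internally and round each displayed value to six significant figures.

S_1 ≈ 31.7310

The integral term ∫_9^20 ln(x) dx = 29.1396.
½[f(9) + f(20)] = ½[2.19722 + 2.99573] = 2.59648.
Integral + boundary = 31.7361.
Correction k=1: B_{2}/2! · (f^{(1)}(20) − f^{(1)}(9)) = 1/12 · (0.0500000 − 0.111111) = -0.00509259.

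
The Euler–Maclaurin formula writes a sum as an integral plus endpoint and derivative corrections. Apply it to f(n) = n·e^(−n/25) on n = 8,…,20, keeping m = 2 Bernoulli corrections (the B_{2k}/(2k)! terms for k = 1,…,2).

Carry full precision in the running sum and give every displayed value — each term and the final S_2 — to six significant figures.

Integral: ∫_8^20 x·e^(−x/25) dx = 93.5779.
Boundary: ½(f(8) + f(20)) = ½(5.80919 + 8.98658) = 7.39789.
Integral + boundary = 100.976.
k=1: B_{2}/(2)! × [f^{(1)}(20) − f^{(1)}(8)] = 1/12 × (0.0898658 − 0.493781) = -0.0336596.
After k=1: 100.942.
k=2: B_{4}/(4)! × [f^{(3)}(20) − f^{(3)}(8)] = −1/720 × (0.00158164 − 0.00311373) = 2.12790e-06.

S_2 ≈ 100.942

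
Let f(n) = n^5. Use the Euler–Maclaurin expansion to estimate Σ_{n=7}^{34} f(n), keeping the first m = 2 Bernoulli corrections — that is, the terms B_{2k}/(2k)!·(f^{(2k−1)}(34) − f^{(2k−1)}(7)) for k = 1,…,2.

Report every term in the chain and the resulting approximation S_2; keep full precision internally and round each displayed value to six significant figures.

Integral: ∫_7^34 x^5 dx = 2.57448e+08.
Boundary: ½(f(7) + f(34)) = ½(16807.0 + 4.54354e+07) = 2.27261e+07.
Integral + boundary = 2.80174e+08.
Order-1 term: 1/12 · (6.68168e+06 − 12005.0) = 555806.
After k=1: 2.80730e+08.
Order-2 term: −1/720 · (69360.0 − 2940.00) = -92.2500.

S_2 ≈ 2.80730e+08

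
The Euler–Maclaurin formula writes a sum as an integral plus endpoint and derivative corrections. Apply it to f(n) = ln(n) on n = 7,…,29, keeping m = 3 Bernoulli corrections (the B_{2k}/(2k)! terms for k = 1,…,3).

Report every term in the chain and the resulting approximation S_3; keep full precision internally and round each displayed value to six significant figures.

∫_7^29 ln(x) dx evaluates to 62.0302.
Endpoint term: (f(7) + f(29))/2 = (1.94591 + 3.36730)/2 = 2.65660.
Running total after boundary: 64.6868.
Correction k=1: B_{2}/2! · (f^{(1)}(29) − f^{(1)}(7)) = 1/12 · (0.0344828 − 0.142857) = -0.00903120.
Running total after k=1: 64.6778.
Correction k=2: B_{4}/4! · (f^{(3)}(29) − f^{(3)}(7)) = −1/720 · (8.20042e-05 − 0.00583090) = 7.98458e-06.
Running total after k=2: 64.6778.
Correction k=3: B_{6}/6! · (f^{(5)}(29) − f^{(5)}(7)) = 1/30240 · (1.17010e-06 − 0.00142798) = -4.71827e-08.

S_3 ≈ 64.6778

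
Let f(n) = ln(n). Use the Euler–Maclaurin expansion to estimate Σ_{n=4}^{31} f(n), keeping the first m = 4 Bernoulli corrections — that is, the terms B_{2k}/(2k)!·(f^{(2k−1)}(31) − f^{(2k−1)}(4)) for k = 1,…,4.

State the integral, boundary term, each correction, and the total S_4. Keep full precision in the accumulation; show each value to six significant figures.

Integral: ∫_4^31 ln(x) dx = 73.9084.
½[f(4) + f(31)] = ½[1.38629 + 3.43399] = 2.41014.
So far: 76.3186.
Correction k=1: B_{2}/2! · (f^{(1)}(31) − f^{(1)}(4)) = 1/12 · (0.0322581 − 0.250000) = -0.0181452.
Partial sum through k=1: 76.3004.
Correction k=2: B_{4}/4! · (f^{(3)}(31) − f^{(3)}(4)) = −1/720 · (6.71344e-05 − 0.0312500) = 4.33095e-05.
Partial sum through k=2: 76.3005.
Correction k=3: B_{6}/6! · (f^{(5)}(31) − f^{(5)}(4)) = 1/30240 · (8.38306e-07 − 0.0234375) = -7.75022e-07.
Partial sum through k=3: 76.3005.
Correction k=4: B_{8}/8! · (f^{(7)}(31) − f^{(7)}(4)) = −1/1209600 · (2.61698e-08 − 0.0439453) = 3.63304e-08.

S_4 ≈ 76.3005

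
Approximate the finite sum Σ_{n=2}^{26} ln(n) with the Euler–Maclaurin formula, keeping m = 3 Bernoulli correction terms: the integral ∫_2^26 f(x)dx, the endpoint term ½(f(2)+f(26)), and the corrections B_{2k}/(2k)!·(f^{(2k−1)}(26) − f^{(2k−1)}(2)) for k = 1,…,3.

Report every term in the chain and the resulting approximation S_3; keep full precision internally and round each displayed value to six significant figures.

S_3 ≈ 61.2617

The integral term ∫_2^26 ln(x) dx = 59.3242.
½[f(2) + f(26)] = ½[0.693147 + 3.25810] = 1.97562.
So far: 61.2998.
k=1: B_{2}/(2)! × [f^{(1)}(26) − f^{(1)}(2)] = 1/12 × (0.0384615 − 0.500000) = -0.0384615.
Partial sum through k=1: 61.2614.
k=2: B_{4}/(4)! × [f^{(3)}(26) − f^{(3)}(2)] = −1/720 × (0.000113792 − 0.250000) = 0.000347064.
Partial sum through k=2: 61.2617.
k=3: B_{6}/(6)! × [f^{(5)}(26) − f^{(5)}(2)] = 1/30240 × (2.01997e-06 − 0.750000) = -2.48015e-05.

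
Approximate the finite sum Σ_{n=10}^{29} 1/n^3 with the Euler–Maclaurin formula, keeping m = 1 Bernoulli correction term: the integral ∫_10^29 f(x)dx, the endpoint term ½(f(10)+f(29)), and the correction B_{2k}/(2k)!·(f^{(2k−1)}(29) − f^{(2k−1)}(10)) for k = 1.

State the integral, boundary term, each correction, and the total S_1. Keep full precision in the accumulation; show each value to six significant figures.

S_1 ≈ 0.00495062

Integral: ∫_10^29 1/x^3 dx = 0.00440547.
½[f(10) + f(29)] = ½[0.00100000 + 4.10021e-05] = 0.000520501.
So far: 0.00492597.
k=1: B_{2}/(2)! × [f^{(1)}(29) − f^{(1)}(10)] = 1/12 × (-4.24160e-06 − (-0.000300000)) = 2.46465e-05.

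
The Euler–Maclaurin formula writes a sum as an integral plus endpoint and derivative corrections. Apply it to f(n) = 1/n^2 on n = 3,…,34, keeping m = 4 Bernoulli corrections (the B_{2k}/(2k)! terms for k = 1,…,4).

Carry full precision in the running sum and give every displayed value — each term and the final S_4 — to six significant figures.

S_4 ≈ 0.365950

Integral: ∫_3^34 1/x^2 dx = 0.303922.
Endpoint term: (f(3) + f(34))/2 = (0.111111 + 0.000865052)/2 = 0.0559881.
Integral + boundary = 0.359910.
k=1: B_{2}/(2)! × [f^{(1)}(34) − f^{(1)}(3)] = 1/12 × (-5.08854e-05 − (-0.0740741)) = 0.00616860.
Running total after k=1: 0.366078.
k=2: B_{4}/(4)! × [f^{(3)}(34) − f^{(3)}(3)] = −1/720 × (-5.28222e-07 − (-0.0987654)) = -0.000137173.
Running total after k=2: 0.365941.
k=3: B_{6}/(6)! × [f^{(5)}(34) − f^{(5)}(3)] = 1/30240 × (-1.37082e-08 − (-0.329218)) = 1.08868e-05.
Running total after k=3: 0.365952.
k=4: B_{8}/(8)! × [f^{(7)}(34) − f^{(7)}(3)] = −1/1209600 × (-6.64065e-10 − (-2.04847)) = -1.69351e-06.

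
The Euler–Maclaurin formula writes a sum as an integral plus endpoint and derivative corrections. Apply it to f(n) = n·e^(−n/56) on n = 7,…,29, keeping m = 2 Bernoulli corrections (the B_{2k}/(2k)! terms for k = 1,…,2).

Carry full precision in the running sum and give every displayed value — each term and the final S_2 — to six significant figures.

S_2 ≈ 289.148

Integral: ∫_7^29 x·e^(−x/56) dx = 277.461.
½[f(7) + f(29)] = ½[6.17748 + 17.2781] = 11.7278.
Integral + boundary = 289.188.
Order-1 term: 1/12 · (0.287259 − 0.772185) = -0.0404105.
Running total after k=1: 289.148.
Order-2 term: −1/720 · (0.000471572 − 0.000809049) = 4.68718e-07.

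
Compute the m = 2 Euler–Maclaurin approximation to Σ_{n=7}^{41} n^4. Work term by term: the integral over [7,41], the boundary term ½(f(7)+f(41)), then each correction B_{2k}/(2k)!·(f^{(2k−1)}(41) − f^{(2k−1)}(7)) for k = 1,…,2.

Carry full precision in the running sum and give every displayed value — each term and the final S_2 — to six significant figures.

The integral term ∫_7^41 x^4 dx = 2.31679e+07.
Boundary: ½(f(7) + f(41)) = ½(2401.00 + 2.82576e+06) = 1.41408e+06.
So far: 2.45820e+07.
Order-1 term: 1/12 · (275684 − 1372.00) = 22859.3.
Running total after k=1: 2.46048e+07.
Order-2 term: −1/720 · (984.000 − 168.000) = -1.13333.

S_2 ≈ 2.46048e+07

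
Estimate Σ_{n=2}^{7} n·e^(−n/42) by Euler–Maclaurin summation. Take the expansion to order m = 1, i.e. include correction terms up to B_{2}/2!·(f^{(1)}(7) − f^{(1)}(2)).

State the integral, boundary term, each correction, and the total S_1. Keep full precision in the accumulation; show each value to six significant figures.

The integral term ∫_2^7 x·e^(−x/42) dx = 20.0030.
½[f(2) + f(7)] = ½[1.90699 + 5.92537] = 3.91618.
Running total after boundary: 23.9192.
k=1: B_{2}/(2)! × [f^{(1)}(7) − f^{(1)}(2)] = 1/12 × (0.705401 − 0.908092) = -0.0168909.

S_1 ≈ 23.9023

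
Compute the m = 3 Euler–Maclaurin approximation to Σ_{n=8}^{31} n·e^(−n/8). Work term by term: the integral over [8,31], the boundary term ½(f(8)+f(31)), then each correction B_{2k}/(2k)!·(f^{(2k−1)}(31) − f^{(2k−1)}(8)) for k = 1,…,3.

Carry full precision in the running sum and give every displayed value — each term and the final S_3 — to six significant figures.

S_3 ≈ 42.4015

Integral: ∫_8^31 x·e^(−x/8) dx = 40.6132.
½[f(8) + f(31)] = ½[2.94304 + 0.643384] = 1.79321.
Integral + boundary = 42.4064.
Order-1 term: 1/12 · (-0.0596687 − 0.00000) = -0.00497239.
Partial sum through k=1: 42.4015.
Order-2 term: −1/720 · (-0.000283751 − 0.0114962) = 1.63611e-05.
Partial sum through k=2: 42.4015.
Order-3 term: 1/30240 · (5.70035e-06 − 0.000359257) = -1.16917e-08.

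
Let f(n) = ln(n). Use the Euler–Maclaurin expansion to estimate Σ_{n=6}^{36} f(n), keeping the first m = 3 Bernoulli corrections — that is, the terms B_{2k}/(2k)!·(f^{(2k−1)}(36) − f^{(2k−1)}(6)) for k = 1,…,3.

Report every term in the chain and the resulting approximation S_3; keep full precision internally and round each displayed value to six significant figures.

The integral term ∫_6^36 ln(x) dx = 88.2561.
Boundary: ½(f(6) + f(36)) = ½(1.79176 + 3.58352) = 2.68764.
Integral + boundary = 90.9438.
Correction k=1: B_{2}/2! · (f^{(1)}(36) − f^{(1)}(6)) = 1/12 · (0.0277778 − 0.166667) = -0.0115741.
Partial sum through k=1: 90.9322.
Correction k=2: B_{4}/4! · (f^{(3)}(36) − f^{(3)}(6)) = −1/720 · (4.28669e-05 − 0.00925926) = 1.28005e-05.
Partial sum through k=2: 90.9322.
Correction k=3: B_{6}/6! · (f^{(5)}(36) − f^{(5)}(6)) = 1/30240 · (3.96916e-07 − 0.00308642) = -1.02051e-07.

S_3 ≈ 90.9322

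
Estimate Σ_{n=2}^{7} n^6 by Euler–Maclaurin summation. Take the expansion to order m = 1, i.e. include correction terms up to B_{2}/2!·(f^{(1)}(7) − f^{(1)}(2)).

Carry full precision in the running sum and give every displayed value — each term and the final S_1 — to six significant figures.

S_1 ≈ 184875

The integral term ∫_2^7 x^6 dx = 117631.
Boundary: ½(f(2) + f(7)) = ½(64.0000 + 117649) = 58856.5.
So far: 176487.
Order-1 term: 1/12 · (100842 − 192.000) = 8387.50.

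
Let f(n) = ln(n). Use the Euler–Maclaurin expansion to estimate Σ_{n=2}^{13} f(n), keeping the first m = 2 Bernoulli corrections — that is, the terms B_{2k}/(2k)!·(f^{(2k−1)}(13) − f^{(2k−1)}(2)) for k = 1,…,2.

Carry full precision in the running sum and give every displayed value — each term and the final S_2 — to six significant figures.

Integral: ∫_2^13 ln(x) dx = 20.9580.
Endpoint term: (f(2) + f(13))/2 = (0.693147 + 2.56495)/2 = 1.62905.
Integral + boundary = 22.5871.
k=1: B_{2}/(2)! × [f^{(1)}(13) − f^{(1)}(2)] = 1/12 × (0.0769231 − 0.500000) = -0.0352564.
Partial sum through k=1: 22.5518.
k=2: B_{4}/(4)! × [f^{(3)}(13) − f^{(3)}(2)] = −1/720 × (0.000910332 − 0.250000) = 0.000345958.

S_2 ≈ 22.5522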